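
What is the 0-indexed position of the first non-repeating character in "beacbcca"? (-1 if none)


Input: beacbcca
Character frequencies:
  'a': 2
  'b': 2
  'c': 3
  'e': 1
Scanning left to right for freq == 1:
  Position 0 ('b'): freq=2, skip
  Position 1 ('e'): unique! => answer = 1

1


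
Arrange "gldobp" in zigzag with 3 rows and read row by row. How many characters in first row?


Zigzag "gldobp" into 3 rows:
Placing characters:
  'g' => row 0
  'l' => row 1
  'd' => row 2
  'o' => row 1
  'b' => row 0
  'p' => row 1
Rows:
  Row 0: "gb"
  Row 1: "lop"
  Row 2: "d"
First row length: 2

2


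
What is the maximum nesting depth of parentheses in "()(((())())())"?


Input: "()(((())())())"
Tracking depth:
  Position 0 '(': depth becomes 1
  Position 1 ')': depth becomes 0
  Position 2 '(': depth becomes 1
  Position 3 '(': depth becomes 2
  Position 4 '(': depth becomes 3
  Position 5 '(': depth becomes 4
  Position 6 ')': depth becomes 3
  Position 7 ')': depth becomes 2
  Position 8 '(': depth becomes 3
  Position 9 ')': depth becomes 2
  Position 10 ')': depth becomes 1
  Position 11 '(': depth becomes 2
  Position 12 ')': depth becomes 1
  Position 13 ')': depth becomes 0
Maximum depth reached: 4

4


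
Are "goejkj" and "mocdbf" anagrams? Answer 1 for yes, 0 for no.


Strings: "goejkj", "mocdbf"
Sorted first:  egjjko
Sorted second: bcdfmo
Differ at position 0: 'e' vs 'b' => not anagrams

0


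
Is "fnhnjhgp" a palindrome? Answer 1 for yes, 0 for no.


Input: fnhnjhgp
Reversed: pghjnhnf
  Compare pos 0 ('f') with pos 7 ('p'): MISMATCH
  Compare pos 1 ('n') with pos 6 ('g'): MISMATCH
  Compare pos 2 ('h') with pos 5 ('h'): match
  Compare pos 3 ('n') with pos 4 ('j'): MISMATCH
Result: not a palindrome

0


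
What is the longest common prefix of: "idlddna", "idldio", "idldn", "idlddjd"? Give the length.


Words: idlddna, idldio, idldn, idlddjd
  Position 0: all 'i' => match
  Position 1: all 'd' => match
  Position 2: all 'l' => match
  Position 3: all 'd' => match
  Position 4: ('d', 'i', 'n', 'd') => mismatch, stop
LCP = "idld" (length 4)

4


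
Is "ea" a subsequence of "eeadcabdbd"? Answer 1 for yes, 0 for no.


Check if "ea" is a subsequence of "eeadcabdbd"
Greedy scan:
  Position 0 ('e'): matches sub[0] = 'e'
  Position 1 ('e'): no match needed
  Position 2 ('a'): matches sub[1] = 'a'
  Position 3 ('d'): no match needed
  Position 4 ('c'): no match needed
  Position 5 ('a'): no match needed
  Position 6 ('b'): no match needed
  Position 7 ('d'): no match needed
  Position 8 ('b'): no match needed
  Position 9 ('d'): no match needed
All 2 characters matched => is a subsequence

1


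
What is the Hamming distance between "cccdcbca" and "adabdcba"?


Comparing "cccdcbca" and "adabdcba" position by position:
  Position 0: 'c' vs 'a' => differ
  Position 1: 'c' vs 'd' => differ
  Position 2: 'c' vs 'a' => differ
  Position 3: 'd' vs 'b' => differ
  Position 4: 'c' vs 'd' => differ
  Position 5: 'b' vs 'c' => differ
  Position 6: 'c' vs 'b' => differ
  Position 7: 'a' vs 'a' => same
Total differences (Hamming distance): 7

7


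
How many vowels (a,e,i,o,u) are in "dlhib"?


Input: dlhib
Checking each character:
  'd' at position 0: consonant
  'l' at position 1: consonant
  'h' at position 2: consonant
  'i' at position 3: vowel (running total: 1)
  'b' at position 4: consonant
Total vowels: 1

1


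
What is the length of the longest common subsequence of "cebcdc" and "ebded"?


LCS of "cebcdc" and "ebded"
DP table:
           e    b    d    e    d
      0    0    0    0    0    0
  c   0    0    0    0    0    0
  e   0    1    1    1    1    1
  b   0    1    2    2    2    2
  c   0    1    2    2    2    2
  d   0    1    2    3    3    3
  c   0    1    2    3    3    3
LCS length = dp[6][5] = 3

3


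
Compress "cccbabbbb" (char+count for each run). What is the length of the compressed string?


Input: cccbabbbb
Runs:
  'c' x 3 => "c3"
  'b' x 1 => "b1"
  'a' x 1 => "a1"
  'b' x 4 => "b4"
Compressed: "c3b1a1b4"
Compressed length: 8

8


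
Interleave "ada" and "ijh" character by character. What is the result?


Interleaving "ada" and "ijh":
  Position 0: 'a' from first, 'i' from second => "ai"
  Position 1: 'd' from first, 'j' from second => "dj"
  Position 2: 'a' from first, 'h' from second => "ah"
Result: aidjah

aidjah


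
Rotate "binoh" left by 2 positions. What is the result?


Input: "binoh", rotate left by 2
First 2 characters: "bi"
Remaining characters: "noh"
Concatenate remaining + first: "noh" + "bi" = "nohbi"

nohbi


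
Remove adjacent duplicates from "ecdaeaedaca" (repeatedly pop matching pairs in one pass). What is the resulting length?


Input: ecdaeaedaca
Stack-based adjacent duplicate removal:
  Read 'e': push. Stack: e
  Read 'c': push. Stack: ec
  Read 'd': push. Stack: ecd
  Read 'a': push. Stack: ecda
  Read 'e': push. Stack: ecdae
  Read 'a': push. Stack: ecdaea
  Read 'e': push. Stack: ecdaeae
  Read 'd': push. Stack: ecdaeaed
  Read 'a': push. Stack: ecdaeaeda
  Read 'c': push. Stack: ecdaeaedac
  Read 'a': push. Stack: ecdaeaedaca
Final stack: "ecdaeaedaca" (length 11)

11


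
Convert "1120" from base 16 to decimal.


Input: "1120" in base 16
Positional expansion:
  Digit '1' (value 1) x 16^3 = 4096
  Digit '1' (value 1) x 16^2 = 256
  Digit '2' (value 2) x 16^1 = 32
  Digit '0' (value 0) x 16^0 = 0
Sum = 4384

4384


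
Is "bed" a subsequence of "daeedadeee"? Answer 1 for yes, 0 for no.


Check if "bed" is a subsequence of "daeedadeee"
Greedy scan:
  Position 0 ('d'): no match needed
  Position 1 ('a'): no match needed
  Position 2 ('e'): no match needed
  Position 3 ('e'): no match needed
  Position 4 ('d'): no match needed
  Position 5 ('a'): no match needed
  Position 6 ('d'): no match needed
  Position 7 ('e'): no match needed
  Position 8 ('e'): no match needed
  Position 9 ('e'): no match needed
Only matched 0/3 characters => not a subsequence

0


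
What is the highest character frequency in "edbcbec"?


Input: edbcbec
Character counts:
  'b': 2
  'c': 2
  'd': 1
  'e': 2
Maximum frequency: 2

2


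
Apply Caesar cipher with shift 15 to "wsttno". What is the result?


Caesar cipher: shift "wsttno" by 15
  'w' (pos 22) + 15 = pos 11 = 'l'
  's' (pos 18) + 15 = pos 7 = 'h'
  't' (pos 19) + 15 = pos 8 = 'i'
  't' (pos 19) + 15 = pos 8 = 'i'
  'n' (pos 13) + 15 = pos 2 = 'c'
  'o' (pos 14) + 15 = pos 3 = 'd'
Result: lhiicd

lhiicd


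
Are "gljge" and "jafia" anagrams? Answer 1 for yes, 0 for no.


Strings: "gljge", "jafia"
Sorted first:  eggjl
Sorted second: aafij
Differ at position 0: 'e' vs 'a' => not anagrams

0


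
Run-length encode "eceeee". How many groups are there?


Input: eceeee
Scanning for consecutive runs:
  Group 1: 'e' x 1 (positions 0-0)
  Group 2: 'c' x 1 (positions 1-1)
  Group 3: 'e' x 4 (positions 2-5)
Total groups: 3

3


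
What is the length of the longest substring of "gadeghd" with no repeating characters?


Input: "gadeghd"
Sliding window (track last position of each char):
  Position 0 ('g'): window [0,0] length 1 -- new best
  Position 1 ('a'): window [0,1] length 2 -- new best
  Position 2 ('d'): window [0,2] length 3 -- new best
  Position 3 ('e'): window [0,3] length 4 -- new best
  Position 4 ('g'): repeat (last at 0), move window start to 1
  Position 4 ('g'): window [1,4] length 4
  Position 5 ('h'): window [1,5] length 5 -- new best
  Position 6 ('d'): repeat (last at 2), move window start to 3
  Position 6 ('d'): window [3,6] length 4
Longest substring with no repeats: "adegh" with length 5

5


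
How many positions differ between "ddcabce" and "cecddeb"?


Comparing "ddcabce" and "cecddeb" position by position:
  Position 0: 'd' vs 'c' => DIFFER
  Position 1: 'd' vs 'e' => DIFFER
  Position 2: 'c' vs 'c' => same
  Position 3: 'a' vs 'd' => DIFFER
  Position 4: 'b' vs 'd' => DIFFER
  Position 5: 'c' vs 'e' => DIFFER
  Position 6: 'e' vs 'b' => DIFFER
Positions that differ: 6

6


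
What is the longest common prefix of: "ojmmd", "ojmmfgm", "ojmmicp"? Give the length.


Words: ojmmd, ojmmfgm, ojmmicp
  Position 0: all 'o' => match
  Position 1: all 'j' => match
  Position 2: all 'm' => match
  Position 3: all 'm' => match
  Position 4: ('d', 'f', 'i') => mismatch, stop
LCP = "ojmm" (length 4)

4


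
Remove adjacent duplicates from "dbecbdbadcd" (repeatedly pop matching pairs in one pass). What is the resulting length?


Input: dbecbdbadcd
Stack-based adjacent duplicate removal:
  Read 'd': push. Stack: d
  Read 'b': push. Stack: db
  Read 'e': push. Stack: dbe
  Read 'c': push. Stack: dbec
  Read 'b': push. Stack: dbecb
  Read 'd': push. Stack: dbecbd
  Read 'b': push. Stack: dbecbdb
  Read 'a': push. Stack: dbecbdba
  Read 'd': push. Stack: dbecbdbad
  Read 'c': push. Stack: dbecbdbadc
  Read 'd': push. Stack: dbecbdbadcd
Final stack: "dbecbdbadcd" (length 11)

11


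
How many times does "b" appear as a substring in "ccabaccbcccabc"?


Searching for "b" in "ccabaccbcccabc"
Scanning each position:
  Position 0: "c" => no
  Position 1: "c" => no
  Position 2: "a" => no
  Position 3: "b" => MATCH
  Position 4: "a" => no
  Position 5: "c" => no
  Position 6: "c" => no
  Position 7: "b" => MATCH
  Position 8: "c" => no
  Position 9: "c" => no
  Position 10: "c" => no
  Position 11: "a" => no
  Position 12: "b" => MATCH
  Position 13: "c" => no
Total occurrences: 3

3


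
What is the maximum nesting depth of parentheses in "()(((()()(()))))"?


Input: "()(((()()(()))))"
Tracking depth:
  Position 0 '(': depth becomes 1
  Position 1 ')': depth becomes 0
  Position 2 '(': depth becomes 1
  Position 3 '(': depth becomes 2
  Position 4 '(': depth becomes 3
  Position 5 '(': depth becomes 4
  Position 6 ')': depth becomes 3
  Position 7 '(': depth becomes 4
  Position 8 ')': depth becomes 3
  Position 9 '(': depth becomes 4
  Position 10 '(': depth becomes 5
  Position 11 ')': depth becomes 4
  Position 12 ')': depth becomes 3
  Position 13 ')': depth becomes 2
  Position 14 ')': depth becomes 1
  Position 15 ')': depth becomes 0
Maximum depth reached: 5

5


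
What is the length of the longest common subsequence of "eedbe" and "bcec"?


LCS of "eedbe" and "bcec"
DP table:
           b    c    e    c
      0    0    0    0    0
  e   0    0    0    1    1
  e   0    0    0    1    1
  d   0    0    0    1    1
  b   0    1    1    1    1
  e   0    1    1    2    2
LCS length = dp[5][4] = 2

2


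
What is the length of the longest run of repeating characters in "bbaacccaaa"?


Input: "bbaacccaaa"
Scanning for longest run:
  Position 1 ('b'): continues run of 'b', length=2
  Position 2 ('a'): new char, reset run to 1
  Position 3 ('a'): continues run of 'a', length=2
  Position 4 ('c'): new char, reset run to 1
  Position 5 ('c'): continues run of 'c', length=2
  Position 6 ('c'): continues run of 'c', length=3
  Position 7 ('a'): new char, reset run to 1
  Position 8 ('a'): continues run of 'a', length=2
  Position 9 ('a'): continues run of 'a', length=3
Longest run: 'c' with length 3

3


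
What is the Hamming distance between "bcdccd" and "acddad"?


Comparing "bcdccd" and "acddad" position by position:
  Position 0: 'b' vs 'a' => differ
  Position 1: 'c' vs 'c' => same
  Position 2: 'd' vs 'd' => same
  Position 3: 'c' vs 'd' => differ
  Position 4: 'c' vs 'a' => differ
  Position 5: 'd' vs 'd' => same
Total differences (Hamming distance): 3

3


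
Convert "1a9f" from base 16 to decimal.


Input: "1a9f" in base 16
Positional expansion:
  Digit '1' (value 1) x 16^3 = 4096
  Digit 'a' (value 10) x 16^2 = 2560
  Digit '9' (value 9) x 16^1 = 144
  Digit 'f' (value 15) x 16^0 = 15
Sum = 6815

6815


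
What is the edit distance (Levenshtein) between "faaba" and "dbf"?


Computing edit distance: "faaba" -> "dbf"
DP table:
           d    b    f
      0    1    2    3
  f   1    1    2    2
  a   2    2    2    3
  a   3    3    3    3
  b   4    4    3    4
  a   5    5    4    4
Edit distance = dp[5][3] = 4

4


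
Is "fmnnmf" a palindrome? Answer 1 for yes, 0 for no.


Input: fmnnmf
Reversed: fmnnmf
  Compare pos 0 ('f') with pos 5 ('f'): match
  Compare pos 1 ('m') with pos 4 ('m'): match
  Compare pos 2 ('n') with pos 3 ('n'): match
Result: palindrome

1


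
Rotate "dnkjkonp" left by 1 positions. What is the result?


Input: "dnkjkonp", rotate left by 1
First 1 characters: "d"
Remaining characters: "nkjkonp"
Concatenate remaining + first: "nkjkonp" + "d" = "nkjkonpd"

nkjkonpd


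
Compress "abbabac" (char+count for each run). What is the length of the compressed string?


Input: abbabac
Runs:
  'a' x 1 => "a1"
  'b' x 2 => "b2"
  'a' x 1 => "a1"
  'b' x 1 => "b1"
  'a' x 1 => "a1"
  'c' x 1 => "c1"
Compressed: "a1b2a1b1a1c1"
Compressed length: 12

12


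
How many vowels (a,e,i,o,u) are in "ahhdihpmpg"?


Input: ahhdihpmpg
Checking each character:
  'a' at position 0: vowel (running total: 1)
  'h' at position 1: consonant
  'h' at position 2: consonant
  'd' at position 3: consonant
  'i' at position 4: vowel (running total: 2)
  'h' at position 5: consonant
  'p' at position 6: consonant
  'm' at position 7: consonant
  'p' at position 8: consonant
  'g' at position 9: consonant
Total vowels: 2

2


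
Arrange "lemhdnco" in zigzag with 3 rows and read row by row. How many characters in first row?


Zigzag "lemhdnco" into 3 rows:
Placing characters:
  'l' => row 0
  'e' => row 1
  'm' => row 2
  'h' => row 1
  'd' => row 0
  'n' => row 1
  'c' => row 2
  'o' => row 1
Rows:
  Row 0: "ld"
  Row 1: "ehno"
  Row 2: "mc"
First row length: 2

2


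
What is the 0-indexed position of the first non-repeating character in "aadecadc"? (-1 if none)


Input: aadecadc
Character frequencies:
  'a': 3
  'c': 2
  'd': 2
  'e': 1
Scanning left to right for freq == 1:
  Position 0 ('a'): freq=3, skip
  Position 1 ('a'): freq=3, skip
  Position 2 ('d'): freq=2, skip
  Position 3 ('e'): unique! => answer = 3

3


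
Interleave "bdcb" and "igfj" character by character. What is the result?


Interleaving "bdcb" and "igfj":
  Position 0: 'b' from first, 'i' from second => "bi"
  Position 1: 'd' from first, 'g' from second => "dg"
  Position 2: 'c' from first, 'f' from second => "cf"
  Position 3: 'b' from first, 'j' from second => "bj"
Result: bidgcfbj

bidgcfbj


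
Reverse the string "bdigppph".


Input: bdigppph
Reading characters right to left:
  Position 7: 'h'
  Position 6: 'p'
  Position 5: 'p'
  Position 4: 'p'
  Position 3: 'g'
  Position 2: 'i'
  Position 1: 'd'
  Position 0: 'b'
Reversed: hpppgidb

hpppgidb


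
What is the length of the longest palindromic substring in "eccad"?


Input: "eccad"
Checking substrings for palindromes:
  [1:3] "cc" (len 2) => palindrome
Longest palindromic substring: "cc" with length 2

2


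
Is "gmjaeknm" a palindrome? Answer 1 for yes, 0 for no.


Input: gmjaeknm
Reversed: mnkeajmg
  Compare pos 0 ('g') with pos 7 ('m'): MISMATCH
  Compare pos 1 ('m') with pos 6 ('n'): MISMATCH
  Compare pos 2 ('j') with pos 5 ('k'): MISMATCH
  Compare pos 3 ('a') with pos 4 ('e'): MISMATCH
Result: not a palindrome

0


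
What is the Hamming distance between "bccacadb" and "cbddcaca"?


Comparing "bccacadb" and "cbddcaca" position by position:
  Position 0: 'b' vs 'c' => differ
  Position 1: 'c' vs 'b' => differ
  Position 2: 'c' vs 'd' => differ
  Position 3: 'a' vs 'd' => differ
  Position 4: 'c' vs 'c' => same
  Position 5: 'a' vs 'a' => same
  Position 6: 'd' vs 'c' => differ
  Position 7: 'b' vs 'a' => differ
Total differences (Hamming distance): 6

6


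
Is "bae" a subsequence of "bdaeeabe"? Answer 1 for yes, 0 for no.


Check if "bae" is a subsequence of "bdaeeabe"
Greedy scan:
  Position 0 ('b'): matches sub[0] = 'b'
  Position 1 ('d'): no match needed
  Position 2 ('a'): matches sub[1] = 'a'
  Position 3 ('e'): matches sub[2] = 'e'
  Position 4 ('e'): no match needed
  Position 5 ('a'): no match needed
  Position 6 ('b'): no match needed
  Position 7 ('e'): no match needed
All 3 characters matched => is a subsequence

1


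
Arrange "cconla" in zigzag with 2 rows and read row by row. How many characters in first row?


Zigzag "cconla" into 2 rows:
Placing characters:
  'c' => row 0
  'c' => row 1
  'o' => row 0
  'n' => row 1
  'l' => row 0
  'a' => row 1
Rows:
  Row 0: "col"
  Row 1: "cna"
First row length: 3

3


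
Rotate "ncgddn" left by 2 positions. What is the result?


Input: "ncgddn", rotate left by 2
First 2 characters: "nc"
Remaining characters: "gddn"
Concatenate remaining + first: "gddn" + "nc" = "gddnnc"

gddnnc


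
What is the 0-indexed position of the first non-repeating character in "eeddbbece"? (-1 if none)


Input: eeddbbece
Character frequencies:
  'b': 2
  'c': 1
  'd': 2
  'e': 4
Scanning left to right for freq == 1:
  Position 0 ('e'): freq=4, skip
  Position 1 ('e'): freq=4, skip
  Position 2 ('d'): freq=2, skip
  Position 3 ('d'): freq=2, skip
  Position 4 ('b'): freq=2, skip
  Position 5 ('b'): freq=2, skip
  Position 6 ('e'): freq=4, skip
  Position 7 ('c'): unique! => answer = 7

7


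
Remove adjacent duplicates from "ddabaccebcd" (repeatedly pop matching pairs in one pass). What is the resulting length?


Input: ddabaccebcd
Stack-based adjacent duplicate removal:
  Read 'd': push. Stack: d
  Read 'd': matches stack top 'd' => pop. Stack: (empty)
  Read 'a': push. Stack: a
  Read 'b': push. Stack: ab
  Read 'a': push. Stack: aba
  Read 'c': push. Stack: abac
  Read 'c': matches stack top 'c' => pop. Stack: aba
  Read 'e': push. Stack: abae
  Read 'b': push. Stack: abaeb
  Read 'c': push. Stack: abaebc
  Read 'd': push. Stack: abaebcd
Final stack: "abaebcd" (length 7)

7


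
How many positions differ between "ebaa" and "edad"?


Comparing "ebaa" and "edad" position by position:
  Position 0: 'e' vs 'e' => same
  Position 1: 'b' vs 'd' => DIFFER
  Position 2: 'a' vs 'a' => same
  Position 3: 'a' vs 'd' => DIFFER
Positions that differ: 2

2


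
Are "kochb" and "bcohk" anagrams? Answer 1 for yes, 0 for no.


Strings: "kochb", "bcohk"
Sorted first:  bchko
Sorted second: bchko
Sorted forms match => anagrams

1


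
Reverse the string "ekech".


Input: ekech
Reading characters right to left:
  Position 4: 'h'
  Position 3: 'c'
  Position 2: 'e'
  Position 1: 'k'
  Position 0: 'e'
Reversed: hceke

hceke


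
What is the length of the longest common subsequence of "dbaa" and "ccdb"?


LCS of "dbaa" and "ccdb"
DP table:
           c    c    d    b
      0    0    0    0    0
  d   0    0    0    1    1
  b   0    0    0    1    2
  a   0    0    0    1    2
  a   0    0    0    1    2
LCS length = dp[4][4] = 2

2


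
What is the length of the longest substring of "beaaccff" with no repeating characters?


Input: "beaaccff"
Sliding window (track last position of each char):
  Position 0 ('b'): window [0,0] length 1 -- new best
  Position 1 ('e'): window [0,1] length 2 -- new best
  Position 2 ('a'): window [0,2] length 3 -- new best
  Position 3 ('a'): repeat (last at 2), move window start to 3
  Position 3 ('a'): window [3,3] length 1
  Position 4 ('c'): window [3,4] length 2
  Position 5 ('c'): repeat (last at 4), move window start to 5
  Position 5 ('c'): window [5,5] length 1
  Position 6 ('f'): window [5,6] length 2
  Position 7 ('f'): repeat (last at 6), move window start to 7
  Position 7 ('f'): window [7,7] length 1
Longest substring with no repeats: "bea" with length 3

3


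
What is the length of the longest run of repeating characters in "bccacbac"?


Input: "bccacbac"
Scanning for longest run:
  Position 1 ('c'): new char, reset run to 1
  Position 2 ('c'): continues run of 'c', length=2
  Position 3 ('a'): new char, reset run to 1
  Position 4 ('c'): new char, reset run to 1
  Position 5 ('b'): new char, reset run to 1
  Position 6 ('a'): new char, reset run to 1
  Position 7 ('c'): new char, reset run to 1
Longest run: 'c' with length 2

2


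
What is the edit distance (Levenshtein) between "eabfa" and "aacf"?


Computing edit distance: "eabfa" -> "aacf"
DP table:
           a    a    c    f
      0    1    2    3    4
  e   1    1    2    3    4
  a   2    1    1    2    3
  b   3    2    2    2    3
  f   4    3    3    3    2
  a   5    4    3    4    3
Edit distance = dp[5][4] = 3

3


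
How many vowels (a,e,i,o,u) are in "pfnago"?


Input: pfnago
Checking each character:
  'p' at position 0: consonant
  'f' at position 1: consonant
  'n' at position 2: consonant
  'a' at position 3: vowel (running total: 1)
  'g' at position 4: consonant
  'o' at position 5: vowel (running total: 2)
Total vowels: 2

2


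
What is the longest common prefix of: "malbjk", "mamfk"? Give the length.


Words: malbjk, mamfk
  Position 0: all 'm' => match
  Position 1: all 'a' => match
  Position 2: ('l', 'm') => mismatch, stop
LCP = "ma" (length 2)

2


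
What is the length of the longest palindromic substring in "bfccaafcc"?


Input: "bfccaafcc"
Checking substrings for palindromes:
  [2:4] "cc" (len 2) => palindrome
  [4:6] "aa" (len 2) => palindrome
  [7:9] "cc" (len 2) => palindrome
Longest palindromic substring: "cc" with length 2

2


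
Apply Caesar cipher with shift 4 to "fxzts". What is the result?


Caesar cipher: shift "fxzts" by 4
  'f' (pos 5) + 4 = pos 9 = 'j'
  'x' (pos 23) + 4 = pos 1 = 'b'
  'z' (pos 25) + 4 = pos 3 = 'd'
  't' (pos 19) + 4 = pos 23 = 'x'
  's' (pos 18) + 4 = pos 22 = 'w'
Result: jbdxw

jbdxw


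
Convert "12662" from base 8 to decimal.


Input: "12662" in base 8
Positional expansion:
  Digit '1' (value 1) x 8^4 = 4096
  Digit '2' (value 2) x 8^3 = 1024
  Digit '6' (value 6) x 8^2 = 384
  Digit '6' (value 6) x 8^1 = 48
  Digit '2' (value 2) x 8^0 = 2
Sum = 5554

5554


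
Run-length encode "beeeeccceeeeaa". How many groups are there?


Input: beeeeccceeeeaa
Scanning for consecutive runs:
  Group 1: 'b' x 1 (positions 0-0)
  Group 2: 'e' x 4 (positions 1-4)
  Group 3: 'c' x 3 (positions 5-7)
  Group 4: 'e' x 4 (positions 8-11)
  Group 5: 'a' x 2 (positions 12-13)
Total groups: 5

5


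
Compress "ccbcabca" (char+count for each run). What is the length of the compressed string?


Input: ccbcabca
Runs:
  'c' x 2 => "c2"
  'b' x 1 => "b1"
  'c' x 1 => "c1"
  'a' x 1 => "a1"
  'b' x 1 => "b1"
  'c' x 1 => "c1"
  'a' x 1 => "a1"
Compressed: "c2b1c1a1b1c1a1"
Compressed length: 14

14


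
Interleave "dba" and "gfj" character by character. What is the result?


Interleaving "dba" and "gfj":
  Position 0: 'd' from first, 'g' from second => "dg"
  Position 1: 'b' from first, 'f' from second => "bf"
  Position 2: 'a' from first, 'j' from second => "aj"
Result: dgbfaj

dgbfaj


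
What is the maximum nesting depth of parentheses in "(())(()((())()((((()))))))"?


Input: "(())(()((())()((((()))))))"
Tracking depth:
  Position 0 '(': depth becomes 1
  Position 1 '(': depth becomes 2
  Position 2 ')': depth becomes 1
  Position 3 ')': depth becomes 0
  Position 4 '(': depth becomes 1
  Position 5 '(': depth becomes 2
  Position 6 ')': depth becomes 1
  Position 7 '(': depth becomes 2
  Position 8 '(': depth becomes 3
  Position 9 '(': depth becomes 4
  Position 10 ')': depth becomes 3
  Position 11 ')': depth becomes 2
  Position 12 '(': depth becomes 3
  Position 13 ')': depth becomes 2
  Position 14 '(': depth becomes 3
  Position 15 '(': depth becomes 4
  Position 16 '(': depth becomes 5
  Position 17 '(': depth becomes 6
  Position 18 '(': depth becomes 7
  Position 19 ')': depth becomes 6
  Position 20 ')': depth becomes 5
  Position 21 ')': depth becomes 4
  Position 22 ')': depth becomes 3
  Position 23 ')': depth becomes 2
  Position 24 ')': depth becomes 1
  Position 25 ')': depth becomes 0
Maximum depth reached: 7

7


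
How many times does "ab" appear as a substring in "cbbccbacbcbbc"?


Searching for "ab" in "cbbccbacbcbbc"
Scanning each position:
  Position 0: "cb" => no
  Position 1: "bb" => no
  Position 2: "bc" => no
  Position 3: "cc" => no
  Position 4: "cb" => no
  Position 5: "ba" => no
  Position 6: "ac" => no
  Position 7: "cb" => no
  Position 8: "bc" => no
  Position 9: "cb" => no
  Position 10: "bb" => no
  Position 11: "bc" => no
Total occurrences: 0

0


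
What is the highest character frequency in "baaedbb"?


Input: baaedbb
Character counts:
  'a': 2
  'b': 3
  'd': 1
  'e': 1
Maximum frequency: 3

3


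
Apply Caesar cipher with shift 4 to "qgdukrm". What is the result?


Caesar cipher: shift "qgdukrm" by 4
  'q' (pos 16) + 4 = pos 20 = 'u'
  'g' (pos 6) + 4 = pos 10 = 'k'
  'd' (pos 3) + 4 = pos 7 = 'h'
  'u' (pos 20) + 4 = pos 24 = 'y'
  'k' (pos 10) + 4 = pos 14 = 'o'
  'r' (pos 17) + 4 = pos 21 = 'v'
  'm' (pos 12) + 4 = pos 16 = 'q'
Result: ukhyovq

ukhyovq


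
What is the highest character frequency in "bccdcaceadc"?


Input: bccdcaceadc
Character counts:
  'a': 2
  'b': 1
  'c': 5
  'd': 2
  'e': 1
Maximum frequency: 5

5


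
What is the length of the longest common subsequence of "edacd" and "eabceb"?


LCS of "edacd" and "eabceb"
DP table:
           e    a    b    c    e    b
      0    0    0    0    0    0    0
  e   0    1    1    1    1    1    1
  d   0    1    1    1    1    1    1
  a   0    1    2    2    2    2    2
  c   0    1    2    2    3    3    3
  d   0    1    2    2    3    3    3
LCS length = dp[5][6] = 3

3


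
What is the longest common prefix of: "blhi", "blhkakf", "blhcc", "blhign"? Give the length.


Words: blhi, blhkakf, blhcc, blhign
  Position 0: all 'b' => match
  Position 1: all 'l' => match
  Position 2: all 'h' => match
  Position 3: ('i', 'k', 'c', 'i') => mismatch, stop
LCP = "blh" (length 3)

3


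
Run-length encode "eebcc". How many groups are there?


Input: eebcc
Scanning for consecutive runs:
  Group 1: 'e' x 2 (positions 0-1)
  Group 2: 'b' x 1 (positions 2-2)
  Group 3: 'c' x 2 (positions 3-4)
Total groups: 3

3


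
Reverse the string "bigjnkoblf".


Input: bigjnkoblf
Reading characters right to left:
  Position 9: 'f'
  Position 8: 'l'
  Position 7: 'b'
  Position 6: 'o'
  Position 5: 'k'
  Position 4: 'n'
  Position 3: 'j'
  Position 2: 'g'
  Position 1: 'i'
  Position 0: 'b'
Reversed: flboknjgib

flboknjgib


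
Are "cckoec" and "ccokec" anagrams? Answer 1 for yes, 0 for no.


Strings: "cckoec", "ccokec"
Sorted first:  ccceko
Sorted second: ccceko
Sorted forms match => anagrams

1


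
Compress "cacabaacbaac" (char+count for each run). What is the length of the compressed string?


Input: cacabaacbaac
Runs:
  'c' x 1 => "c1"
  'a' x 1 => "a1"
  'c' x 1 => "c1"
  'a' x 1 => "a1"
  'b' x 1 => "b1"
  'a' x 2 => "a2"
  'c' x 1 => "c1"
  'b' x 1 => "b1"
  'a' x 2 => "a2"
  'c' x 1 => "c1"
Compressed: "c1a1c1a1b1a2c1b1a2c1"
Compressed length: 20

20


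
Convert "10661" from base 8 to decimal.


Input: "10661" in base 8
Positional expansion:
  Digit '1' (value 1) x 8^4 = 4096
  Digit '0' (value 0) x 8^3 = 0
  Digit '6' (value 6) x 8^2 = 384
  Digit '6' (value 6) x 8^1 = 48
  Digit '1' (value 1) x 8^0 = 1
Sum = 4529

4529


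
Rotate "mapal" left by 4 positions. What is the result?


Input: "mapal", rotate left by 4
First 4 characters: "mapa"
Remaining characters: "l"
Concatenate remaining + first: "l" + "mapa" = "lmapa"

lmapa


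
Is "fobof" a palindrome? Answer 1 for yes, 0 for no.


Input: fobof
Reversed: fobof
  Compare pos 0 ('f') with pos 4 ('f'): match
  Compare pos 1 ('o') with pos 3 ('o'): match
Result: palindrome

1


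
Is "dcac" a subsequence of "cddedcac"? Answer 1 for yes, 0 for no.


Check if "dcac" is a subsequence of "cddedcac"
Greedy scan:
  Position 0 ('c'): no match needed
  Position 1 ('d'): matches sub[0] = 'd'
  Position 2 ('d'): no match needed
  Position 3 ('e'): no match needed
  Position 4 ('d'): no match needed
  Position 5 ('c'): matches sub[1] = 'c'
  Position 6 ('a'): matches sub[2] = 'a'
  Position 7 ('c'): matches sub[3] = 'c'
All 4 characters matched => is a subsequence

1


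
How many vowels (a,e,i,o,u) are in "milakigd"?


Input: milakigd
Checking each character:
  'm' at position 0: consonant
  'i' at position 1: vowel (running total: 1)
  'l' at position 2: consonant
  'a' at position 3: vowel (running total: 2)
  'k' at position 4: consonant
  'i' at position 5: vowel (running total: 3)
  'g' at position 6: consonant
  'd' at position 7: consonant
Total vowels: 3

3


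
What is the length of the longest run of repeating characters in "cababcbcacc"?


Input: "cababcbcacc"
Scanning for longest run:
  Position 1 ('a'): new char, reset run to 1
  Position 2 ('b'): new char, reset run to 1
  Position 3 ('a'): new char, reset run to 1
  Position 4 ('b'): new char, reset run to 1
  Position 5 ('c'): new char, reset run to 1
  Position 6 ('b'): new char, reset run to 1
  Position 7 ('c'): new char, reset run to 1
  Position 8 ('a'): new char, reset run to 1
  Position 9 ('c'): new char, reset run to 1
  Position 10 ('c'): continues run of 'c', length=2
Longest run: 'c' with length 2

2


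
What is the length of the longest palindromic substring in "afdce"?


Input: "afdce"
Checking substrings for palindromes:
  No multi-char palindromic substrings found
Longest palindromic substring: "a" with length 1

1


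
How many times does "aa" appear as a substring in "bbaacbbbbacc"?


Searching for "aa" in "bbaacbbbbacc"
Scanning each position:
  Position 0: "bb" => no
  Position 1: "ba" => no
  Position 2: "aa" => MATCH
  Position 3: "ac" => no
  Position 4: "cb" => no
  Position 5: "bb" => no
  Position 6: "bb" => no
  Position 7: "bb" => no
  Position 8: "ba" => no
  Position 9: "ac" => no
  Position 10: "cc" => no
Total occurrences: 1

1


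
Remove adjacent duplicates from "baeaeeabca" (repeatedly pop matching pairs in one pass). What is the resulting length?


Input: baeaeeabca
Stack-based adjacent duplicate removal:
  Read 'b': push. Stack: b
  Read 'a': push. Stack: ba
  Read 'e': push. Stack: bae
  Read 'a': push. Stack: baea
  Read 'e': push. Stack: baeae
  Read 'e': matches stack top 'e' => pop. Stack: baea
  Read 'a': matches stack top 'a' => pop. Stack: bae
  Read 'b': push. Stack: baeb
  Read 'c': push. Stack: baebc
  Read 'a': push. Stack: baebca
Final stack: "baebca" (length 6)

6


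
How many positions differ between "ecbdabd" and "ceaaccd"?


Comparing "ecbdabd" and "ceaaccd" position by position:
  Position 0: 'e' vs 'c' => DIFFER
  Position 1: 'c' vs 'e' => DIFFER
  Position 2: 'b' vs 'a' => DIFFER
  Position 3: 'd' vs 'a' => DIFFER
  Position 4: 'a' vs 'c' => DIFFER
  Position 5: 'b' vs 'c' => DIFFER
  Position 6: 'd' vs 'd' => same
Positions that differ: 6

6


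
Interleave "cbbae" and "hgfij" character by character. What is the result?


Interleaving "cbbae" and "hgfij":
  Position 0: 'c' from first, 'h' from second => "ch"
  Position 1: 'b' from first, 'g' from second => "bg"
  Position 2: 'b' from first, 'f' from second => "bf"
  Position 3: 'a' from first, 'i' from second => "ai"
  Position 4: 'e' from first, 'j' from second => "ej"
Result: chbgbfaiej

chbgbfaiej


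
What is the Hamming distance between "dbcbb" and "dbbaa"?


Comparing "dbcbb" and "dbbaa" position by position:
  Position 0: 'd' vs 'd' => same
  Position 1: 'b' vs 'b' => same
  Position 2: 'c' vs 'b' => differ
  Position 3: 'b' vs 'a' => differ
  Position 4: 'b' vs 'a' => differ
Total differences (Hamming distance): 3

3


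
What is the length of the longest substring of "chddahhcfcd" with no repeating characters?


Input: "chddahhcfcd"
Sliding window (track last position of each char):
  Position 0 ('c'): window [0,0] length 1 -- new best
  Position 1 ('h'): window [0,1] length 2 -- new best
  Position 2 ('d'): window [0,2] length 3 -- new best
  Position 3 ('d'): repeat (last at 2), move window start to 3
  Position 3 ('d'): window [3,3] length 1
  Position 4 ('a'): window [3,4] length 2
  Position 5 ('h'): window [3,5] length 3
  Position 6 ('h'): repeat (last at 5), move window start to 6
  Position 6 ('h'): window [6,6] length 1
  Position 7 ('c'): window [6,7] length 2
  Position 8 ('f'): window [6,8] length 3
  Position 9 ('c'): repeat (last at 7), move window start to 8
  Position 9 ('c'): window [8,9] length 2
  Position 10 ('d'): window [8,10] length 3
Longest substring with no repeats: "chd" with length 3

3


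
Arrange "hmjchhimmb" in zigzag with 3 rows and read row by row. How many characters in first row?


Zigzag "hmjchhimmb" into 3 rows:
Placing characters:
  'h' => row 0
  'm' => row 1
  'j' => row 2
  'c' => row 1
  'h' => row 0
  'h' => row 1
  'i' => row 2
  'm' => row 1
  'm' => row 0
  'b' => row 1
Rows:
  Row 0: "hhm"
  Row 1: "mchmb"
  Row 2: "ji"
First row length: 3

3


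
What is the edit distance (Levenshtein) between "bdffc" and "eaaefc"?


Computing edit distance: "bdffc" -> "eaaefc"
DP table:
           e    a    a    e    f    c
      0    1    2    3    4    5    6
  b   1    1    2    3    4    5    6
  d   2    2    2    3    4    5    6
  f   3    3    3    3    4    4    5
  f   4    4    4    4    4    4    5
  c   5    5    5    5    5    5    4
Edit distance = dp[5][6] = 4

4


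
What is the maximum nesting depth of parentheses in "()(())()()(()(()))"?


Input: "()(())()()(()(()))"
Tracking depth:
  Position 0 '(': depth becomes 1
  Position 1 ')': depth becomes 0
  Position 2 '(': depth becomes 1
  Position 3 '(': depth becomes 2
  Position 4 ')': depth becomes 1
  Position 5 ')': depth becomes 0
  Position 6 '(': depth becomes 1
  Position 7 ')': depth becomes 0
  Position 8 '(': depth becomes 1
  Position 9 ')': depth becomes 0
  Position 10 '(': depth becomes 1
  Position 11 '(': depth becomes 2
  Position 12 ')': depth becomes 1
  Position 13 '(': depth becomes 2
  Position 14 '(': depth becomes 3
  Position 15 ')': depth becomes 2
  Position 16 ')': depth becomes 1
  Position 17 ')': depth becomes 0
Maximum depth reached: 3

3


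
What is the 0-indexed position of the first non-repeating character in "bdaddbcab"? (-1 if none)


Input: bdaddbcab
Character frequencies:
  'a': 2
  'b': 3
  'c': 1
  'd': 3
Scanning left to right for freq == 1:
  Position 0 ('b'): freq=3, skip
  Position 1 ('d'): freq=3, skip
  Position 2 ('a'): freq=2, skip
  Position 3 ('d'): freq=3, skip
  Position 4 ('d'): freq=3, skip
  Position 5 ('b'): freq=3, skip
  Position 6 ('c'): unique! => answer = 6

6


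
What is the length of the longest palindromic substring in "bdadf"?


Input: "bdadf"
Checking substrings for palindromes:
  [1:4] "dad" (len 3) => palindrome
Longest palindromic substring: "dad" with length 3

3


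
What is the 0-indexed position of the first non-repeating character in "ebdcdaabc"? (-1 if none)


Input: ebdcdaabc
Character frequencies:
  'a': 2
  'b': 2
  'c': 2
  'd': 2
  'e': 1
Scanning left to right for freq == 1:
  Position 0 ('e'): unique! => answer = 0

0


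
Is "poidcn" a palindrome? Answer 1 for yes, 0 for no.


Input: poidcn
Reversed: ncdiop
  Compare pos 0 ('p') with pos 5 ('n'): MISMATCH
  Compare pos 1 ('o') with pos 4 ('c'): MISMATCH
  Compare pos 2 ('i') with pos 3 ('d'): MISMATCH
Result: not a palindrome

0


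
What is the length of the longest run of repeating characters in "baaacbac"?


Input: "baaacbac"
Scanning for longest run:
  Position 1 ('a'): new char, reset run to 1
  Position 2 ('a'): continues run of 'a', length=2
  Position 3 ('a'): continues run of 'a', length=3
  Position 4 ('c'): new char, reset run to 1
  Position 5 ('b'): new char, reset run to 1
  Position 6 ('a'): new char, reset run to 1
  Position 7 ('c'): new char, reset run to 1
Longest run: 'a' with length 3

3


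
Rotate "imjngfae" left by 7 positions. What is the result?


Input: "imjngfae", rotate left by 7
First 7 characters: "imjngfa"
Remaining characters: "e"
Concatenate remaining + first: "e" + "imjngfa" = "eimjngfa"

eimjngfa


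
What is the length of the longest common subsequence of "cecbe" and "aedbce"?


LCS of "cecbe" and "aedbce"
DP table:
           a    e    d    b    c    e
      0    0    0    0    0    0    0
  c   0    0    0    0    0    1    1
  e   0    0    1    1    1    1    2
  c   0    0    1    1    1    2    2
  b   0    0    1    1    2    2    2
  e   0    0    1    1    2    2    3
LCS length = dp[5][6] = 3

3


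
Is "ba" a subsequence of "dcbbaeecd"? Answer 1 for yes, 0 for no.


Check if "ba" is a subsequence of "dcbbaeecd"
Greedy scan:
  Position 0 ('d'): no match needed
  Position 1 ('c'): no match needed
  Position 2 ('b'): matches sub[0] = 'b'
  Position 3 ('b'): no match needed
  Position 4 ('a'): matches sub[1] = 'a'
  Position 5 ('e'): no match needed
  Position 6 ('e'): no match needed
  Position 7 ('c'): no match needed
  Position 8 ('d'): no match needed
All 2 characters matched => is a subsequence

1


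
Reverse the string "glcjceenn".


Input: glcjceenn
Reading characters right to left:
  Position 8: 'n'
  Position 7: 'n'
  Position 6: 'e'
  Position 5: 'e'
  Position 4: 'c'
  Position 3: 'j'
  Position 2: 'c'
  Position 1: 'l'
  Position 0: 'g'
Reversed: nneecjclg

nneecjclg


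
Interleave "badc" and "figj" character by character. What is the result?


Interleaving "badc" and "figj":
  Position 0: 'b' from first, 'f' from second => "bf"
  Position 1: 'a' from first, 'i' from second => "ai"
  Position 2: 'd' from first, 'g' from second => "dg"
  Position 3: 'c' from first, 'j' from second => "cj"
Result: bfaidgcj

bfaidgcj


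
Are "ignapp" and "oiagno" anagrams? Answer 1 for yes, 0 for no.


Strings: "ignapp", "oiagno"
Sorted first:  aginpp
Sorted second: aginoo
Differ at position 4: 'p' vs 'o' => not anagrams

0


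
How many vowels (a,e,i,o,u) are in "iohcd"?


Input: iohcd
Checking each character:
  'i' at position 0: vowel (running total: 1)
  'o' at position 1: vowel (running total: 2)
  'h' at position 2: consonant
  'c' at position 3: consonant
  'd' at position 4: consonant
Total vowels: 2

2


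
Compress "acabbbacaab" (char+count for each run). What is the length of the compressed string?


Input: acabbbacaab
Runs:
  'a' x 1 => "a1"
  'c' x 1 => "c1"
  'a' x 1 => "a1"
  'b' x 3 => "b3"
  'a' x 1 => "a1"
  'c' x 1 => "c1"
  'a' x 2 => "a2"
  'b' x 1 => "b1"
Compressed: "a1c1a1b3a1c1a2b1"
Compressed length: 16

16


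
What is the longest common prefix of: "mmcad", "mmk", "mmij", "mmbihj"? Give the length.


Words: mmcad, mmk, mmij, mmbihj
  Position 0: all 'm' => match
  Position 1: all 'm' => match
  Position 2: ('c', 'k', 'i', 'b') => mismatch, stop
LCP = "mm" (length 2)

2


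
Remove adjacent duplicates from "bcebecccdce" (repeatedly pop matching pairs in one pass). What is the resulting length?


Input: bcebecccdce
Stack-based adjacent duplicate removal:
  Read 'b': push. Stack: b
  Read 'c': push. Stack: bc
  Read 'e': push. Stack: bce
  Read 'b': push. Stack: bceb
  Read 'e': push. Stack: bcebe
  Read 'c': push. Stack: bcebec
  Read 'c': matches stack top 'c' => pop. Stack: bcebe
  Read 'c': push. Stack: bcebec
  Read 'd': push. Stack: bcebecd
  Read 'c': push. Stack: bcebecdc
  Read 'e': push. Stack: bcebecdce
Final stack: "bcebecdce" (length 9)

9


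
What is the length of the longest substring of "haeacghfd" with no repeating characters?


Input: "haeacghfd"
Sliding window (track last position of each char):
  Position 0 ('h'): window [0,0] length 1 -- new best
  Position 1 ('a'): window [0,1] length 2 -- new best
  Position 2 ('e'): window [0,2] length 3 -- new best
  Position 3 ('a'): repeat (last at 1), move window start to 2
  Position 3 ('a'): window [2,3] length 2
  Position 4 ('c'): window [2,4] length 3
  Position 5 ('g'): window [2,5] length 4 -- new best
  Position 6 ('h'): window [2,6] length 5 -- new best
  Position 7 ('f'): window [2,7] length 6 -- new best
  Position 8 ('d'): window [2,8] length 7 -- new best
Longest substring with no repeats: "eacghfd" with length 7

7


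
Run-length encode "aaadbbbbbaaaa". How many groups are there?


Input: aaadbbbbbaaaa
Scanning for consecutive runs:
  Group 1: 'a' x 3 (positions 0-2)
  Group 2: 'd' x 1 (positions 3-3)
  Group 3: 'b' x 5 (positions 4-8)
  Group 4: 'a' x 4 (positions 9-12)
Total groups: 4

4
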